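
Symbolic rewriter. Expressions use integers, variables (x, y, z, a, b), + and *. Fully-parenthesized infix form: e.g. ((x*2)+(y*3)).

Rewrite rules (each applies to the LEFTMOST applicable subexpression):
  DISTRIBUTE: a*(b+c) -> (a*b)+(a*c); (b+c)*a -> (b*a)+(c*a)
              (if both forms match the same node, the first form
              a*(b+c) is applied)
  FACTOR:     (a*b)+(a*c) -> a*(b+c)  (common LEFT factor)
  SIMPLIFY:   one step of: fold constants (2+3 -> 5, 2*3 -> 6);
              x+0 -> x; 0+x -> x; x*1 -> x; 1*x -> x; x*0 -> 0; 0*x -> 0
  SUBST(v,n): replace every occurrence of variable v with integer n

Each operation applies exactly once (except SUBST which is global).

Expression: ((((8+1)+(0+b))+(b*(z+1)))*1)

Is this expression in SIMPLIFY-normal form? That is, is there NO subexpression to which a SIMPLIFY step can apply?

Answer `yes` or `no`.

Answer: no

Derivation:
Expression: ((((8+1)+(0+b))+(b*(z+1)))*1)
Scanning for simplifiable subexpressions (pre-order)...
  at root: ((((8+1)+(0+b))+(b*(z+1)))*1) (SIMPLIFIABLE)
  at L: (((8+1)+(0+b))+(b*(z+1))) (not simplifiable)
  at LL: ((8+1)+(0+b)) (not simplifiable)
  at LLL: (8+1) (SIMPLIFIABLE)
  at LLR: (0+b) (SIMPLIFIABLE)
  at LR: (b*(z+1)) (not simplifiable)
  at LRR: (z+1) (not simplifiable)
Found simplifiable subexpr at path root: ((((8+1)+(0+b))+(b*(z+1)))*1)
One SIMPLIFY step would give: (((8+1)+(0+b))+(b*(z+1)))
-> NOT in normal form.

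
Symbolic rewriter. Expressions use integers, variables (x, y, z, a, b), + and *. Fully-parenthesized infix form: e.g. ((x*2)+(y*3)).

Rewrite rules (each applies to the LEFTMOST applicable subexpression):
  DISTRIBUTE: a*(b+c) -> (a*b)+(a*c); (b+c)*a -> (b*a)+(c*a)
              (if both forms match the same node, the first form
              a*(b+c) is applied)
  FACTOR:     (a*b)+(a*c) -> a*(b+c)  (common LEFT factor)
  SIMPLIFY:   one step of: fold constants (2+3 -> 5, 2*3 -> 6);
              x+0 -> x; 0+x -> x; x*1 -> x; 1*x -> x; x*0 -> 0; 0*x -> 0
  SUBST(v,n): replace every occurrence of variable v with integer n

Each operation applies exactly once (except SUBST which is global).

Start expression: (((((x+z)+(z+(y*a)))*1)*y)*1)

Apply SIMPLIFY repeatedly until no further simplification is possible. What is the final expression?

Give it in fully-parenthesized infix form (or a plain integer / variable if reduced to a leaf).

Start: (((((x+z)+(z+(y*a)))*1)*y)*1)
Step 1: at root: (((((x+z)+(z+(y*a)))*1)*y)*1) -> ((((x+z)+(z+(y*a)))*1)*y); overall: (((((x+z)+(z+(y*a)))*1)*y)*1) -> ((((x+z)+(z+(y*a)))*1)*y)
Step 2: at L: (((x+z)+(z+(y*a)))*1) -> ((x+z)+(z+(y*a))); overall: ((((x+z)+(z+(y*a)))*1)*y) -> (((x+z)+(z+(y*a)))*y)
Fixed point: (((x+z)+(z+(y*a)))*y)

Answer: (((x+z)+(z+(y*a)))*y)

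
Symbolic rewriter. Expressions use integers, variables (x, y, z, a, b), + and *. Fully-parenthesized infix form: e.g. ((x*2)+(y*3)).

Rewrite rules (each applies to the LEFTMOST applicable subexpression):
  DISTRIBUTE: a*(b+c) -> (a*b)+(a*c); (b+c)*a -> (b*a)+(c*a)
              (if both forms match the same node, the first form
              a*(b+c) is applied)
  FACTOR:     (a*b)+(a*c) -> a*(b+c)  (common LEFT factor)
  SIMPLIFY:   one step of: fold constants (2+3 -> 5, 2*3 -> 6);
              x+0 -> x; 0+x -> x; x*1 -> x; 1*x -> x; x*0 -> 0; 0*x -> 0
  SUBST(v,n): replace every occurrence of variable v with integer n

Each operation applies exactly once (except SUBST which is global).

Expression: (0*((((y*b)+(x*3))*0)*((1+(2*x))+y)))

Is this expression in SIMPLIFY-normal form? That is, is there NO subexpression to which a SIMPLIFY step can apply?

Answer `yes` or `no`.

Expression: (0*((((y*b)+(x*3))*0)*((1+(2*x))+y)))
Scanning for simplifiable subexpressions (pre-order)...
  at root: (0*((((y*b)+(x*3))*0)*((1+(2*x))+y))) (SIMPLIFIABLE)
  at R: ((((y*b)+(x*3))*0)*((1+(2*x))+y)) (not simplifiable)
  at RL: (((y*b)+(x*3))*0) (SIMPLIFIABLE)
  at RLL: ((y*b)+(x*3)) (not simplifiable)
  at RLLL: (y*b) (not simplifiable)
  at RLLR: (x*3) (not simplifiable)
  at RR: ((1+(2*x))+y) (not simplifiable)
  at RRL: (1+(2*x)) (not simplifiable)
  at RRLR: (2*x) (not simplifiable)
Found simplifiable subexpr at path root: (0*((((y*b)+(x*3))*0)*((1+(2*x))+y)))
One SIMPLIFY step would give: 0
-> NOT in normal form.

Answer: no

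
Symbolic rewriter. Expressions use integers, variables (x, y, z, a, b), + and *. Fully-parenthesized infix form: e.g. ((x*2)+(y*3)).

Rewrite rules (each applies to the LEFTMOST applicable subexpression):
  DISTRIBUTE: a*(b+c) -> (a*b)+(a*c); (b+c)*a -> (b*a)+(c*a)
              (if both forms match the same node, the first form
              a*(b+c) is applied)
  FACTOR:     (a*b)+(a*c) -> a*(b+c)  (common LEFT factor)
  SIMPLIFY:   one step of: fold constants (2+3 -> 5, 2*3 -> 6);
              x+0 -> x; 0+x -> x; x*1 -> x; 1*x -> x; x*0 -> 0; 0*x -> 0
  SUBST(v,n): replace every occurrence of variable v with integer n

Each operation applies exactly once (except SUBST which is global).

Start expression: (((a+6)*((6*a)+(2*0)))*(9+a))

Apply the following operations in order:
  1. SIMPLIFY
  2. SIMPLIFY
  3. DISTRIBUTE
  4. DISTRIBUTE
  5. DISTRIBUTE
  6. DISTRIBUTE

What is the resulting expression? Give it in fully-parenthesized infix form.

Answer: ((((a*(6*a))*9)+((6*(6*a))*9))+(((a*(6*a))+(6*(6*a)))*a))

Derivation:
Start: (((a+6)*((6*a)+(2*0)))*(9+a))
Apply SIMPLIFY at LRR (target: (2*0)): (((a+6)*((6*a)+(2*0)))*(9+a)) -> (((a+6)*((6*a)+0))*(9+a))
Apply SIMPLIFY at LR (target: ((6*a)+0)): (((a+6)*((6*a)+0))*(9+a)) -> (((a+6)*(6*a))*(9+a))
Apply DISTRIBUTE at root (target: (((a+6)*(6*a))*(9+a))): (((a+6)*(6*a))*(9+a)) -> ((((a+6)*(6*a))*9)+(((a+6)*(6*a))*a))
Apply DISTRIBUTE at LL (target: ((a+6)*(6*a))): ((((a+6)*(6*a))*9)+(((a+6)*(6*a))*a)) -> ((((a*(6*a))+(6*(6*a)))*9)+(((a+6)*(6*a))*a))
Apply DISTRIBUTE at L (target: (((a*(6*a))+(6*(6*a)))*9)): ((((a*(6*a))+(6*(6*a)))*9)+(((a+6)*(6*a))*a)) -> ((((a*(6*a))*9)+((6*(6*a))*9))+(((a+6)*(6*a))*a))
Apply DISTRIBUTE at RL (target: ((a+6)*(6*a))): ((((a*(6*a))*9)+((6*(6*a))*9))+(((a+6)*(6*a))*a)) -> ((((a*(6*a))*9)+((6*(6*a))*9))+(((a*(6*a))+(6*(6*a)))*a))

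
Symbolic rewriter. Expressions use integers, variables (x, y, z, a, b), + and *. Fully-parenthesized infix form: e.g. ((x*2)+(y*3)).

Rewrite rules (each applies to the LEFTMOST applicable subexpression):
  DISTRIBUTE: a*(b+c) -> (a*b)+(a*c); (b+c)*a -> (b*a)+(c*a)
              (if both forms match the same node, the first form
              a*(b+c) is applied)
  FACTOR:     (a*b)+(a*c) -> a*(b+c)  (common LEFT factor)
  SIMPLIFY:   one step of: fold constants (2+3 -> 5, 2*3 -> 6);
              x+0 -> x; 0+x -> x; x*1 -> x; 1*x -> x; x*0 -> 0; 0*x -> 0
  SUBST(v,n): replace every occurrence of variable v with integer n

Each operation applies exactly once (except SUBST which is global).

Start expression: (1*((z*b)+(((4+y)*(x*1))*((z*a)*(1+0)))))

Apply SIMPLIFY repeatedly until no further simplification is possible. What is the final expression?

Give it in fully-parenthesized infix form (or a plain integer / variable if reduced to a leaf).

Answer: ((z*b)+(((4+y)*x)*(z*a)))

Derivation:
Start: (1*((z*b)+(((4+y)*(x*1))*((z*a)*(1+0)))))
Step 1: at root: (1*((z*b)+(((4+y)*(x*1))*((z*a)*(1+0))))) -> ((z*b)+(((4+y)*(x*1))*((z*a)*(1+0)))); overall: (1*((z*b)+(((4+y)*(x*1))*((z*a)*(1+0))))) -> ((z*b)+(((4+y)*(x*1))*((z*a)*(1+0))))
Step 2: at RLR: (x*1) -> x; overall: ((z*b)+(((4+y)*(x*1))*((z*a)*(1+0)))) -> ((z*b)+(((4+y)*x)*((z*a)*(1+0))))
Step 3: at RRR: (1+0) -> 1; overall: ((z*b)+(((4+y)*x)*((z*a)*(1+0)))) -> ((z*b)+(((4+y)*x)*((z*a)*1)))
Step 4: at RR: ((z*a)*1) -> (z*a); overall: ((z*b)+(((4+y)*x)*((z*a)*1))) -> ((z*b)+(((4+y)*x)*(z*a)))
Fixed point: ((z*b)+(((4+y)*x)*(z*a)))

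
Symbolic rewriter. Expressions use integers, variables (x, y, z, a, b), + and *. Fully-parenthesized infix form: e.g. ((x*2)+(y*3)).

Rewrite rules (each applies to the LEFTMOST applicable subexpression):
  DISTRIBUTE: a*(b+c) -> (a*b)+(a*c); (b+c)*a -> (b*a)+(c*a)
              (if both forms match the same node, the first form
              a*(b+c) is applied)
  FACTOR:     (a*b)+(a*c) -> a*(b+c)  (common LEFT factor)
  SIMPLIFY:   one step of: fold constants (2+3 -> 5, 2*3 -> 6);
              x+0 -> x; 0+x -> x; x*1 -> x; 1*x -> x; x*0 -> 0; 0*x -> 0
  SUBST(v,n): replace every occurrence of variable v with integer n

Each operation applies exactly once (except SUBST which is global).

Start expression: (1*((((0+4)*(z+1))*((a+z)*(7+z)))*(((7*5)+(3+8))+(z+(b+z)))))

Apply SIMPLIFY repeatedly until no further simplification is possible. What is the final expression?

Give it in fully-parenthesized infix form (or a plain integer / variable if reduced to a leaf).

Start: (1*((((0+4)*(z+1))*((a+z)*(7+z)))*(((7*5)+(3+8))+(z+(b+z)))))
Step 1: at root: (1*((((0+4)*(z+1))*((a+z)*(7+z)))*(((7*5)+(3+8))+(z+(b+z))))) -> ((((0+4)*(z+1))*((a+z)*(7+z)))*(((7*5)+(3+8))+(z+(b+z)))); overall: (1*((((0+4)*(z+1))*((a+z)*(7+z)))*(((7*5)+(3+8))+(z+(b+z))))) -> ((((0+4)*(z+1))*((a+z)*(7+z)))*(((7*5)+(3+8))+(z+(b+z))))
Step 2: at LLL: (0+4) -> 4; overall: ((((0+4)*(z+1))*((a+z)*(7+z)))*(((7*5)+(3+8))+(z+(b+z)))) -> (((4*(z+1))*((a+z)*(7+z)))*(((7*5)+(3+8))+(z+(b+z))))
Step 3: at RLL: (7*5) -> 35; overall: (((4*(z+1))*((a+z)*(7+z)))*(((7*5)+(3+8))+(z+(b+z)))) -> (((4*(z+1))*((a+z)*(7+z)))*((35+(3+8))+(z+(b+z))))
Step 4: at RLR: (3+8) -> 11; overall: (((4*(z+1))*((a+z)*(7+z)))*((35+(3+8))+(z+(b+z)))) -> (((4*(z+1))*((a+z)*(7+z)))*((35+11)+(z+(b+z))))
Step 5: at RL: (35+11) -> 46; overall: (((4*(z+1))*((a+z)*(7+z)))*((35+11)+(z+(b+z)))) -> (((4*(z+1))*((a+z)*(7+z)))*(46+(z+(b+z))))
Fixed point: (((4*(z+1))*((a+z)*(7+z)))*(46+(z+(b+z))))

Answer: (((4*(z+1))*((a+z)*(7+z)))*(46+(z+(b+z))))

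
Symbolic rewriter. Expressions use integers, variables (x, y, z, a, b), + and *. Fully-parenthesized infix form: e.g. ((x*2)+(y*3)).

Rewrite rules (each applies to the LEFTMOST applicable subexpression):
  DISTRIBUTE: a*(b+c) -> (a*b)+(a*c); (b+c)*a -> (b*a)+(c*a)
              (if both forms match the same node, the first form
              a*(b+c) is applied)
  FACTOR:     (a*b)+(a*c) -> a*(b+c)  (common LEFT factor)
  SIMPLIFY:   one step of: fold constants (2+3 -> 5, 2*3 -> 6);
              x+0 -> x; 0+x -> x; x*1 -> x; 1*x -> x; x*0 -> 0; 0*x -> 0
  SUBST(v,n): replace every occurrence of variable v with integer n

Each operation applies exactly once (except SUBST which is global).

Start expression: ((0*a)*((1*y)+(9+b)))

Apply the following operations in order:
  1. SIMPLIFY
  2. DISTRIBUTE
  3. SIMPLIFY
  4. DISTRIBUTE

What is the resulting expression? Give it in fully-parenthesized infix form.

Answer: (0+((0*9)+(0*b)))

Derivation:
Start: ((0*a)*((1*y)+(9+b)))
Apply SIMPLIFY at L (target: (0*a)): ((0*a)*((1*y)+(9+b))) -> (0*((1*y)+(9+b)))
Apply DISTRIBUTE at root (target: (0*((1*y)+(9+b)))): (0*((1*y)+(9+b))) -> ((0*(1*y))+(0*(9+b)))
Apply SIMPLIFY at L (target: (0*(1*y))): ((0*(1*y))+(0*(9+b))) -> (0+(0*(9+b)))
Apply DISTRIBUTE at R (target: (0*(9+b))): (0+(0*(9+b))) -> (0+((0*9)+(0*b)))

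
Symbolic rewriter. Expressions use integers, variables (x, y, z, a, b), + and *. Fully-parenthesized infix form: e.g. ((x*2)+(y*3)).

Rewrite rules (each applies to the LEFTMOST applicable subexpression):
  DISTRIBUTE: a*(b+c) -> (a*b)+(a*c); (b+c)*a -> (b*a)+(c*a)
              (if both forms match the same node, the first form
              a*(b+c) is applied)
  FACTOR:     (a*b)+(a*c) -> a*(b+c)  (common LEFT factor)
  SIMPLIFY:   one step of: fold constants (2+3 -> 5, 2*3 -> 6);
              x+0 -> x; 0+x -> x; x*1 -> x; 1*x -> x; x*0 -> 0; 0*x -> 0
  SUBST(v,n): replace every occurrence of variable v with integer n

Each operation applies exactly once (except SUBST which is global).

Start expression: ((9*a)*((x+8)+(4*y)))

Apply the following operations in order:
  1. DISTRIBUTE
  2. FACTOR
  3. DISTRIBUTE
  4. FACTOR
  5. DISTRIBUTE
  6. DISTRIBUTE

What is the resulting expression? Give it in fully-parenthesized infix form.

Answer: ((((9*a)*x)+((9*a)*8))+((9*a)*(4*y)))

Derivation:
Start: ((9*a)*((x+8)+(4*y)))
Apply DISTRIBUTE at root (target: ((9*a)*((x+8)+(4*y)))): ((9*a)*((x+8)+(4*y))) -> (((9*a)*(x+8))+((9*a)*(4*y)))
Apply FACTOR at root (target: (((9*a)*(x+8))+((9*a)*(4*y)))): (((9*a)*(x+8))+((9*a)*(4*y))) -> ((9*a)*((x+8)+(4*y)))
Apply DISTRIBUTE at root (target: ((9*a)*((x+8)+(4*y)))): ((9*a)*((x+8)+(4*y))) -> (((9*a)*(x+8))+((9*a)*(4*y)))
Apply FACTOR at root (target: (((9*a)*(x+8))+((9*a)*(4*y)))): (((9*a)*(x+8))+((9*a)*(4*y))) -> ((9*a)*((x+8)+(4*y)))
Apply DISTRIBUTE at root (target: ((9*a)*((x+8)+(4*y)))): ((9*a)*((x+8)+(4*y))) -> (((9*a)*(x+8))+((9*a)*(4*y)))
Apply DISTRIBUTE at L (target: ((9*a)*(x+8))): (((9*a)*(x+8))+((9*a)*(4*y))) -> ((((9*a)*x)+((9*a)*8))+((9*a)*(4*y)))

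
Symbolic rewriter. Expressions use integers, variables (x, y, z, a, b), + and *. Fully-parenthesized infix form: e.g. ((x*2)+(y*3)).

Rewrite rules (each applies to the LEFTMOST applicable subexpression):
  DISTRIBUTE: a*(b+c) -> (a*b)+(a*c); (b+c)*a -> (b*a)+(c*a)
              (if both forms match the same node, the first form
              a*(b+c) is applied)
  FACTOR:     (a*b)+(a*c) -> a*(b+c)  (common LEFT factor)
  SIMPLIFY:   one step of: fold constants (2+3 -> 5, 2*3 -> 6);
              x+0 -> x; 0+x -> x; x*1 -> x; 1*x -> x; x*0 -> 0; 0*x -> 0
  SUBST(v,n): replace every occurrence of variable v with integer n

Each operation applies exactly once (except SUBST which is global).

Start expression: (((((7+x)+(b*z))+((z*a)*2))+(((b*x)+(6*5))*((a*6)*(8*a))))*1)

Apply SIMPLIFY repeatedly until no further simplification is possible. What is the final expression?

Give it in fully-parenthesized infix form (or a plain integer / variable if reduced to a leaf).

Answer: ((((7+x)+(b*z))+((z*a)*2))+(((b*x)+30)*((a*6)*(8*a))))

Derivation:
Start: (((((7+x)+(b*z))+((z*a)*2))+(((b*x)+(6*5))*((a*6)*(8*a))))*1)
Step 1: at root: (((((7+x)+(b*z))+((z*a)*2))+(((b*x)+(6*5))*((a*6)*(8*a))))*1) -> ((((7+x)+(b*z))+((z*a)*2))+(((b*x)+(6*5))*((a*6)*(8*a)))); overall: (((((7+x)+(b*z))+((z*a)*2))+(((b*x)+(6*5))*((a*6)*(8*a))))*1) -> ((((7+x)+(b*z))+((z*a)*2))+(((b*x)+(6*5))*((a*6)*(8*a))))
Step 2: at RLR: (6*5) -> 30; overall: ((((7+x)+(b*z))+((z*a)*2))+(((b*x)+(6*5))*((a*6)*(8*a)))) -> ((((7+x)+(b*z))+((z*a)*2))+(((b*x)+30)*((a*6)*(8*a))))
Fixed point: ((((7+x)+(b*z))+((z*a)*2))+(((b*x)+30)*((a*6)*(8*a))))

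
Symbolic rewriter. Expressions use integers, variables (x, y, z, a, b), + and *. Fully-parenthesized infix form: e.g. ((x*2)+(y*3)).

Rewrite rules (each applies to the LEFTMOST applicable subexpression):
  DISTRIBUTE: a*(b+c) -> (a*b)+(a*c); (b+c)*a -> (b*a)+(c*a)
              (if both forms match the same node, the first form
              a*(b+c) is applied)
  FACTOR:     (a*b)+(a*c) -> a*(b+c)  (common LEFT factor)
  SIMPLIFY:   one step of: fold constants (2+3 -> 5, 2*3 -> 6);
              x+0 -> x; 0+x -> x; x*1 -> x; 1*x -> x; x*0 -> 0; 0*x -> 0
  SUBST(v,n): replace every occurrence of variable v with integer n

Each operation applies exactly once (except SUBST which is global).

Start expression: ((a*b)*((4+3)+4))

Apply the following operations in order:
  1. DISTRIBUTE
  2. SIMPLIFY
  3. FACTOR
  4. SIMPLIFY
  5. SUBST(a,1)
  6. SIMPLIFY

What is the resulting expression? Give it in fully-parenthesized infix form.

Start: ((a*b)*((4+3)+4))
Apply DISTRIBUTE at root (target: ((a*b)*((4+3)+4))): ((a*b)*((4+3)+4)) -> (((a*b)*(4+3))+((a*b)*4))
Apply SIMPLIFY at LR (target: (4+3)): (((a*b)*(4+3))+((a*b)*4)) -> (((a*b)*7)+((a*b)*4))
Apply FACTOR at root (target: (((a*b)*7)+((a*b)*4))): (((a*b)*7)+((a*b)*4)) -> ((a*b)*(7+4))
Apply SIMPLIFY at R (target: (7+4)): ((a*b)*(7+4)) -> ((a*b)*11)
Apply SUBST(a,1): ((a*b)*11) -> ((1*b)*11)
Apply SIMPLIFY at L (target: (1*b)): ((1*b)*11) -> (b*11)

Answer: (b*11)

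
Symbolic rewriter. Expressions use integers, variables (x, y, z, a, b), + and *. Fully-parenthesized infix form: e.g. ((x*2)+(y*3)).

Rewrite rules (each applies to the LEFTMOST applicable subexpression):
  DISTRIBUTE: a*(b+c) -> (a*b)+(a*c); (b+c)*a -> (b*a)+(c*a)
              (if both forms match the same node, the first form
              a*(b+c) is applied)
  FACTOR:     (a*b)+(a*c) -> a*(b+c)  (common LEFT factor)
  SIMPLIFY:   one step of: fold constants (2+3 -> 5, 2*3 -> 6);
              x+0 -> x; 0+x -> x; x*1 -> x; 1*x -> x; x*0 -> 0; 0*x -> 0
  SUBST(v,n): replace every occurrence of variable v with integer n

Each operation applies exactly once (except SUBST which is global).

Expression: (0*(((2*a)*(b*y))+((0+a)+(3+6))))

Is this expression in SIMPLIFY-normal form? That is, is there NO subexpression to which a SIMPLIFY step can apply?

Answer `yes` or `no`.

Answer: no

Derivation:
Expression: (0*(((2*a)*(b*y))+((0+a)+(3+6))))
Scanning for simplifiable subexpressions (pre-order)...
  at root: (0*(((2*a)*(b*y))+((0+a)+(3+6)))) (SIMPLIFIABLE)
  at R: (((2*a)*(b*y))+((0+a)+(3+6))) (not simplifiable)
  at RL: ((2*a)*(b*y)) (not simplifiable)
  at RLL: (2*a) (not simplifiable)
  at RLR: (b*y) (not simplifiable)
  at RR: ((0+a)+(3+6)) (not simplifiable)
  at RRL: (0+a) (SIMPLIFIABLE)
  at RRR: (3+6) (SIMPLIFIABLE)
Found simplifiable subexpr at path root: (0*(((2*a)*(b*y))+((0+a)+(3+6))))
One SIMPLIFY step would give: 0
-> NOT in normal form.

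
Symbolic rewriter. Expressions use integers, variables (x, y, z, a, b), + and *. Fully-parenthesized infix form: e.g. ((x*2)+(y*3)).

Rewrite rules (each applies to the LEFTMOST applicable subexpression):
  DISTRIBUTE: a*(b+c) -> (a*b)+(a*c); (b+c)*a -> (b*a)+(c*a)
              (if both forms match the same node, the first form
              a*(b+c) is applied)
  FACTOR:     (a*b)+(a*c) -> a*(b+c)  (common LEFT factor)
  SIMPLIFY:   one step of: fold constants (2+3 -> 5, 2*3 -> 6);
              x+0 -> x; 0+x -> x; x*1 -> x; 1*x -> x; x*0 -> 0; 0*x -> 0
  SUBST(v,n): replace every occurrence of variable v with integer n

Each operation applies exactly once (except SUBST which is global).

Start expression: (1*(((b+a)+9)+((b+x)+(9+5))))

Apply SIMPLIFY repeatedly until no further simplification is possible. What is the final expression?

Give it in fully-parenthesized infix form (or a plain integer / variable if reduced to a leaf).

Start: (1*(((b+a)+9)+((b+x)+(9+5))))
Step 1: at root: (1*(((b+a)+9)+((b+x)+(9+5)))) -> (((b+a)+9)+((b+x)+(9+5))); overall: (1*(((b+a)+9)+((b+x)+(9+5)))) -> (((b+a)+9)+((b+x)+(9+5)))
Step 2: at RR: (9+5) -> 14; overall: (((b+a)+9)+((b+x)+(9+5))) -> (((b+a)+9)+((b+x)+14))
Fixed point: (((b+a)+9)+((b+x)+14))

Answer: (((b+a)+9)+((b+x)+14))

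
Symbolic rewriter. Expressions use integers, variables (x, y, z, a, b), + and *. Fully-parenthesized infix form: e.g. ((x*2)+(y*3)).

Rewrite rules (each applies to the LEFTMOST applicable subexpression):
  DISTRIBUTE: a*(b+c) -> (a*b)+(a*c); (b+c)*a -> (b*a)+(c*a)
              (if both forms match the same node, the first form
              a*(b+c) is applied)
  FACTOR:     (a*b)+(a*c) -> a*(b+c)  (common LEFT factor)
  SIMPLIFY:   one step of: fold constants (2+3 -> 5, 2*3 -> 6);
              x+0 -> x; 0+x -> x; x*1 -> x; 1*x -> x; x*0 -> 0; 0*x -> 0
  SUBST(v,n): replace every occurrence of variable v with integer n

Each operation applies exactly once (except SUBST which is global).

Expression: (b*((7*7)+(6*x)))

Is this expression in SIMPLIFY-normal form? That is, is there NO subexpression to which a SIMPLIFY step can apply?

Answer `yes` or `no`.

Expression: (b*((7*7)+(6*x)))
Scanning for simplifiable subexpressions (pre-order)...
  at root: (b*((7*7)+(6*x))) (not simplifiable)
  at R: ((7*7)+(6*x)) (not simplifiable)
  at RL: (7*7) (SIMPLIFIABLE)
  at RR: (6*x) (not simplifiable)
Found simplifiable subexpr at path RL: (7*7)
One SIMPLIFY step would give: (b*(49+(6*x)))
-> NOT in normal form.

Answer: no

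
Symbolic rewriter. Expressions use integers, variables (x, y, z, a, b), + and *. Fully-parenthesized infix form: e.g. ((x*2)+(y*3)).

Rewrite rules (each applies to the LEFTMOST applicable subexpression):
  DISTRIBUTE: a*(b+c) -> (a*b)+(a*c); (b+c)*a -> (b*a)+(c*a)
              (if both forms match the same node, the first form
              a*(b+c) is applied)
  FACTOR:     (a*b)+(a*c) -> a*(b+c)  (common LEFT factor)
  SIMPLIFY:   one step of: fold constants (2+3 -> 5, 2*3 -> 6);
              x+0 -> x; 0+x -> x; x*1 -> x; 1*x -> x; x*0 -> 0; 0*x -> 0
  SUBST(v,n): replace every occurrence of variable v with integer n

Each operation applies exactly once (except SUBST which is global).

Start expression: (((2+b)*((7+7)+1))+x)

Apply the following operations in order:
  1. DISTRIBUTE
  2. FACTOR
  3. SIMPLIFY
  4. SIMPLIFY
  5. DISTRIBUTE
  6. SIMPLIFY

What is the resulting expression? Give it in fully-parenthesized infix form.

Start: (((2+b)*((7+7)+1))+x)
Apply DISTRIBUTE at L (target: ((2+b)*((7+7)+1))): (((2+b)*((7+7)+1))+x) -> ((((2+b)*(7+7))+((2+b)*1))+x)
Apply FACTOR at L (target: (((2+b)*(7+7))+((2+b)*1))): ((((2+b)*(7+7))+((2+b)*1))+x) -> (((2+b)*((7+7)+1))+x)
Apply SIMPLIFY at LRL (target: (7+7)): (((2+b)*((7+7)+1))+x) -> (((2+b)*(14+1))+x)
Apply SIMPLIFY at LR (target: (14+1)): (((2+b)*(14+1))+x) -> (((2+b)*15)+x)
Apply DISTRIBUTE at L (target: ((2+b)*15)): (((2+b)*15)+x) -> (((2*15)+(b*15))+x)
Apply SIMPLIFY at LL (target: (2*15)): (((2*15)+(b*15))+x) -> ((30+(b*15))+x)

Answer: ((30+(b*15))+x)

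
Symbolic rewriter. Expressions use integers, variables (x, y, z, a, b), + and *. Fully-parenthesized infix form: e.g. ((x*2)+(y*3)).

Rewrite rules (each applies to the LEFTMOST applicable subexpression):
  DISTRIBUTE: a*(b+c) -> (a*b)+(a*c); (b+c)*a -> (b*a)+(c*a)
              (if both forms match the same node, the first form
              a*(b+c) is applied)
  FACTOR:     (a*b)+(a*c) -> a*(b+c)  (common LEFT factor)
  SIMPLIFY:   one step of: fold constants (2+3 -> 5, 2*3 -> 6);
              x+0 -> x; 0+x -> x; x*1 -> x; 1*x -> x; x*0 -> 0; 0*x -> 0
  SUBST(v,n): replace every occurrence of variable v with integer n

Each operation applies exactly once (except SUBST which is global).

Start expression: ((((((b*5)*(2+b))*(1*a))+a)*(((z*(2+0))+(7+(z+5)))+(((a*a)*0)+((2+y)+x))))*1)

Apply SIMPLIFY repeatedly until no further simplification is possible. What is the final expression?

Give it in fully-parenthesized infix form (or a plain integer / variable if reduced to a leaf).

Answer: (((((b*5)*(2+b))*a)+a)*(((z*2)+(7+(z+5)))+((2+y)+x)))

Derivation:
Start: ((((((b*5)*(2+b))*(1*a))+a)*(((z*(2+0))+(7+(z+5)))+(((a*a)*0)+((2+y)+x))))*1)
Step 1: at root: ((((((b*5)*(2+b))*(1*a))+a)*(((z*(2+0))+(7+(z+5)))+(((a*a)*0)+((2+y)+x))))*1) -> (((((b*5)*(2+b))*(1*a))+a)*(((z*(2+0))+(7+(z+5)))+(((a*a)*0)+((2+y)+x)))); overall: ((((((b*5)*(2+b))*(1*a))+a)*(((z*(2+0))+(7+(z+5)))+(((a*a)*0)+((2+y)+x))))*1) -> (((((b*5)*(2+b))*(1*a))+a)*(((z*(2+0))+(7+(z+5)))+(((a*a)*0)+((2+y)+x))))
Step 2: at LLR: (1*a) -> a; overall: (((((b*5)*(2+b))*(1*a))+a)*(((z*(2+0))+(7+(z+5)))+(((a*a)*0)+((2+y)+x)))) -> (((((b*5)*(2+b))*a)+a)*(((z*(2+0))+(7+(z+5)))+(((a*a)*0)+((2+y)+x))))
Step 3: at RLLR: (2+0) -> 2; overall: (((((b*5)*(2+b))*a)+a)*(((z*(2+0))+(7+(z+5)))+(((a*a)*0)+((2+y)+x)))) -> (((((b*5)*(2+b))*a)+a)*(((z*2)+(7+(z+5)))+(((a*a)*0)+((2+y)+x))))
Step 4: at RRL: ((a*a)*0) -> 0; overall: (((((b*5)*(2+b))*a)+a)*(((z*2)+(7+(z+5)))+(((a*a)*0)+((2+y)+x)))) -> (((((b*5)*(2+b))*a)+a)*(((z*2)+(7+(z+5)))+(0+((2+y)+x))))
Step 5: at RR: (0+((2+y)+x)) -> ((2+y)+x); overall: (((((b*5)*(2+b))*a)+a)*(((z*2)+(7+(z+5)))+(0+((2+y)+x)))) -> (((((b*5)*(2+b))*a)+a)*(((z*2)+(7+(z+5)))+((2+y)+x)))
Fixed point: (((((b*5)*(2+b))*a)+a)*(((z*2)+(7+(z+5)))+((2+y)+x)))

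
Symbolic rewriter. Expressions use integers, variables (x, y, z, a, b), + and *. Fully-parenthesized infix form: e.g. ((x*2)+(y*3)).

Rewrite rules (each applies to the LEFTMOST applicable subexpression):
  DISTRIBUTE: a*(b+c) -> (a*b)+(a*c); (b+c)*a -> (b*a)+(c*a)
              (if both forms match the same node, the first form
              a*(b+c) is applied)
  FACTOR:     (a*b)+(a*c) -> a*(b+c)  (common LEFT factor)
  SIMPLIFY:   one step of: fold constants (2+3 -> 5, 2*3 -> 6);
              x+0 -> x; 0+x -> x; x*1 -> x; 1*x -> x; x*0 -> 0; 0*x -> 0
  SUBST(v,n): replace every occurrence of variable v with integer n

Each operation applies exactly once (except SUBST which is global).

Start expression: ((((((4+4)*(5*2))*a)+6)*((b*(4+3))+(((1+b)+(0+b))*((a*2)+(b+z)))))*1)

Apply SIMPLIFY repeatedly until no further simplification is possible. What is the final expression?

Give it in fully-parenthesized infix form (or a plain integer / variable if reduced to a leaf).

Answer: (((80*a)+6)*((b*7)+(((1+b)+b)*((a*2)+(b+z)))))

Derivation:
Start: ((((((4+4)*(5*2))*a)+6)*((b*(4+3))+(((1+b)+(0+b))*((a*2)+(b+z)))))*1)
Step 1: at root: ((((((4+4)*(5*2))*a)+6)*((b*(4+3))+(((1+b)+(0+b))*((a*2)+(b+z)))))*1) -> (((((4+4)*(5*2))*a)+6)*((b*(4+3))+(((1+b)+(0+b))*((a*2)+(b+z))))); overall: ((((((4+4)*(5*2))*a)+6)*((b*(4+3))+(((1+b)+(0+b))*((a*2)+(b+z)))))*1) -> (((((4+4)*(5*2))*a)+6)*((b*(4+3))+(((1+b)+(0+b))*((a*2)+(b+z)))))
Step 2: at LLLL: (4+4) -> 8; overall: (((((4+4)*(5*2))*a)+6)*((b*(4+3))+(((1+b)+(0+b))*((a*2)+(b+z))))) -> ((((8*(5*2))*a)+6)*((b*(4+3))+(((1+b)+(0+b))*((a*2)+(b+z)))))
Step 3: at LLLR: (5*2) -> 10; overall: ((((8*(5*2))*a)+6)*((b*(4+3))+(((1+b)+(0+b))*((a*2)+(b+z))))) -> ((((8*10)*a)+6)*((b*(4+3))+(((1+b)+(0+b))*((a*2)+(b+z)))))
Step 4: at LLL: (8*10) -> 80; overall: ((((8*10)*a)+6)*((b*(4+3))+(((1+b)+(0+b))*((a*2)+(b+z))))) -> (((80*a)+6)*((b*(4+3))+(((1+b)+(0+b))*((a*2)+(b+z)))))
Step 5: at RLR: (4+3) -> 7; overall: (((80*a)+6)*((b*(4+3))+(((1+b)+(0+b))*((a*2)+(b+z))))) -> (((80*a)+6)*((b*7)+(((1+b)+(0+b))*((a*2)+(b+z)))))
Step 6: at RRLR: (0+b) -> b; overall: (((80*a)+6)*((b*7)+(((1+b)+(0+b))*((a*2)+(b+z))))) -> (((80*a)+6)*((b*7)+(((1+b)+b)*((a*2)+(b+z)))))
Fixed point: (((80*a)+6)*((b*7)+(((1+b)+b)*((a*2)+(b+z)))))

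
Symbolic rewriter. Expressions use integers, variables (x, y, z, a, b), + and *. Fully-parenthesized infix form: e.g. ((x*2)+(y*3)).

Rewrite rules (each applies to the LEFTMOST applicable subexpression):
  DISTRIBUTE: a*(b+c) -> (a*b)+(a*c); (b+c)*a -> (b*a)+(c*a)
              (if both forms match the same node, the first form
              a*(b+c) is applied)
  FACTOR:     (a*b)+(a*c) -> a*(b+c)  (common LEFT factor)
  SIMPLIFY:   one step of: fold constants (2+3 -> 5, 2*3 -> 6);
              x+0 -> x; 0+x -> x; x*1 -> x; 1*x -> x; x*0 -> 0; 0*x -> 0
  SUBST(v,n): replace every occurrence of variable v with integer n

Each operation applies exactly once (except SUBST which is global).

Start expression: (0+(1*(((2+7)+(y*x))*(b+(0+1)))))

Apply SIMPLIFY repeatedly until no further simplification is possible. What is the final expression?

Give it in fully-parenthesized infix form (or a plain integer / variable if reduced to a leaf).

Start: (0+(1*(((2+7)+(y*x))*(b+(0+1)))))
Step 1: at root: (0+(1*(((2+7)+(y*x))*(b+(0+1))))) -> (1*(((2+7)+(y*x))*(b+(0+1)))); overall: (0+(1*(((2+7)+(y*x))*(b+(0+1))))) -> (1*(((2+7)+(y*x))*(b+(0+1))))
Step 2: at root: (1*(((2+7)+(y*x))*(b+(0+1)))) -> (((2+7)+(y*x))*(b+(0+1))); overall: (1*(((2+7)+(y*x))*(b+(0+1)))) -> (((2+7)+(y*x))*(b+(0+1)))
Step 3: at LL: (2+7) -> 9; overall: (((2+7)+(y*x))*(b+(0+1))) -> ((9+(y*x))*(b+(0+1)))
Step 4: at RR: (0+1) -> 1; overall: ((9+(y*x))*(b+(0+1))) -> ((9+(y*x))*(b+1))
Fixed point: ((9+(y*x))*(b+1))

Answer: ((9+(y*x))*(b+1))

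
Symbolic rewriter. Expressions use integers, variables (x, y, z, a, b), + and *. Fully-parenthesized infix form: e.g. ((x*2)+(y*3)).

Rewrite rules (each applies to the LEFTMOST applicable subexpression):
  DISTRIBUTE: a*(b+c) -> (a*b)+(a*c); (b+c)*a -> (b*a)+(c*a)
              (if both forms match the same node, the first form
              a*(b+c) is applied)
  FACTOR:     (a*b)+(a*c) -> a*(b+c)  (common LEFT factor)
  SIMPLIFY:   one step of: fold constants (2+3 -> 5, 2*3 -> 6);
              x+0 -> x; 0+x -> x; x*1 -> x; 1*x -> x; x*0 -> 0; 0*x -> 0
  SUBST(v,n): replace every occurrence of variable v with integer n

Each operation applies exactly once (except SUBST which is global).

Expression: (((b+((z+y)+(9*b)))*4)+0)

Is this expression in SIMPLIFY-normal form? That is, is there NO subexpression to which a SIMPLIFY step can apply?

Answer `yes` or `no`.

Answer: no

Derivation:
Expression: (((b+((z+y)+(9*b)))*4)+0)
Scanning for simplifiable subexpressions (pre-order)...
  at root: (((b+((z+y)+(9*b)))*4)+0) (SIMPLIFIABLE)
  at L: ((b+((z+y)+(9*b)))*4) (not simplifiable)
  at LL: (b+((z+y)+(9*b))) (not simplifiable)
  at LLR: ((z+y)+(9*b)) (not simplifiable)
  at LLRL: (z+y) (not simplifiable)
  at LLRR: (9*b) (not simplifiable)
Found simplifiable subexpr at path root: (((b+((z+y)+(9*b)))*4)+0)
One SIMPLIFY step would give: ((b+((z+y)+(9*b)))*4)
-> NOT in normal form.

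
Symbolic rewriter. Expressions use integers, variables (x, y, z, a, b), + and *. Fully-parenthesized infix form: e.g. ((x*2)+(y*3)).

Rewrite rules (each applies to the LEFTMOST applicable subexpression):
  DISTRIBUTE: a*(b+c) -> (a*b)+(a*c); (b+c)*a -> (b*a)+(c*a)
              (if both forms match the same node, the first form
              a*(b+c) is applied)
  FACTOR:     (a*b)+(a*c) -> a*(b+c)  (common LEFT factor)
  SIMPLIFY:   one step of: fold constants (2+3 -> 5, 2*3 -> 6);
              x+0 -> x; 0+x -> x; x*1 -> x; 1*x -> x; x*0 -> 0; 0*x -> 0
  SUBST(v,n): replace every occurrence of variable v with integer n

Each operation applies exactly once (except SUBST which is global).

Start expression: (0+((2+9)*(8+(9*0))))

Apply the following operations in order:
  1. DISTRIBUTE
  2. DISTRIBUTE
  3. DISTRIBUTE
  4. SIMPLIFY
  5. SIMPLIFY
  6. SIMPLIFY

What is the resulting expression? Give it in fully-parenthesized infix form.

Answer: ((16+72)+((2*(9*0))+(9*(9*0))))

Derivation:
Start: (0+((2+9)*(8+(9*0))))
Apply DISTRIBUTE at R (target: ((2+9)*(8+(9*0)))): (0+((2+9)*(8+(9*0)))) -> (0+(((2+9)*8)+((2+9)*(9*0))))
Apply DISTRIBUTE at RL (target: ((2+9)*8)): (0+(((2+9)*8)+((2+9)*(9*0)))) -> (0+(((2*8)+(9*8))+((2+9)*(9*0))))
Apply DISTRIBUTE at RR (target: ((2+9)*(9*0))): (0+(((2*8)+(9*8))+((2+9)*(9*0)))) -> (0+(((2*8)+(9*8))+((2*(9*0))+(9*(9*0)))))
Apply SIMPLIFY at root (target: (0+(((2*8)+(9*8))+((2*(9*0))+(9*(9*0)))))): (0+(((2*8)+(9*8))+((2*(9*0))+(9*(9*0))))) -> (((2*8)+(9*8))+((2*(9*0))+(9*(9*0))))
Apply SIMPLIFY at LL (target: (2*8)): (((2*8)+(9*8))+((2*(9*0))+(9*(9*0)))) -> ((16+(9*8))+((2*(9*0))+(9*(9*0))))
Apply SIMPLIFY at LR (target: (9*8)): ((16+(9*8))+((2*(9*0))+(9*(9*0)))) -> ((16+72)+((2*(9*0))+(9*(9*0))))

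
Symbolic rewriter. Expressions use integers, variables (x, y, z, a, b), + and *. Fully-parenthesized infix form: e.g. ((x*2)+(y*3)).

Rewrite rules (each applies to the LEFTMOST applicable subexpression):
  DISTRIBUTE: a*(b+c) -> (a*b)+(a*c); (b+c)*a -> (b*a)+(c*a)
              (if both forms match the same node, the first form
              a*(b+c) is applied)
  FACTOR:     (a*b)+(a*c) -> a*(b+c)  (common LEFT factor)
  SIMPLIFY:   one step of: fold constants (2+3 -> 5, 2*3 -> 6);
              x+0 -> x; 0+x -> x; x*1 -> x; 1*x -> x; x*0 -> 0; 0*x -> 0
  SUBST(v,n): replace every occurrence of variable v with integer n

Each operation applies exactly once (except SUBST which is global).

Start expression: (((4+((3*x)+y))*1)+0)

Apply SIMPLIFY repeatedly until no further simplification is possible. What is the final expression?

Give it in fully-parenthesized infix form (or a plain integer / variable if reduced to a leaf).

Answer: (4+((3*x)+y))

Derivation:
Start: (((4+((3*x)+y))*1)+0)
Step 1: at root: (((4+((3*x)+y))*1)+0) -> ((4+((3*x)+y))*1); overall: (((4+((3*x)+y))*1)+0) -> ((4+((3*x)+y))*1)
Step 2: at root: ((4+((3*x)+y))*1) -> (4+((3*x)+y)); overall: ((4+((3*x)+y))*1) -> (4+((3*x)+y))
Fixed point: (4+((3*x)+y))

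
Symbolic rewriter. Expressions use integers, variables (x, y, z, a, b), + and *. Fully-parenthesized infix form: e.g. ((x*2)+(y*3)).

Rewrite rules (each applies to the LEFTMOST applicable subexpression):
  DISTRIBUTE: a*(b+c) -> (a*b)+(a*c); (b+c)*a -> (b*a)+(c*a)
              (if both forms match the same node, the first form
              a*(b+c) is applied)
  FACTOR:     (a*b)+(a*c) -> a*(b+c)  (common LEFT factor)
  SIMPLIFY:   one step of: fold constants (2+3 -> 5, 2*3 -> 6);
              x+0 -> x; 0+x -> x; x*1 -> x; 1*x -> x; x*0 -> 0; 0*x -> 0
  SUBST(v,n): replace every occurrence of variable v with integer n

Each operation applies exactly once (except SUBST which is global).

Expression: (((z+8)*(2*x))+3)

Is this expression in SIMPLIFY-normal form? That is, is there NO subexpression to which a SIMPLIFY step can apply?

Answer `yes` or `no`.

Expression: (((z+8)*(2*x))+3)
Scanning for simplifiable subexpressions (pre-order)...
  at root: (((z+8)*(2*x))+3) (not simplifiable)
  at L: ((z+8)*(2*x)) (not simplifiable)
  at LL: (z+8) (not simplifiable)
  at LR: (2*x) (not simplifiable)
Result: no simplifiable subexpression found -> normal form.

Answer: yes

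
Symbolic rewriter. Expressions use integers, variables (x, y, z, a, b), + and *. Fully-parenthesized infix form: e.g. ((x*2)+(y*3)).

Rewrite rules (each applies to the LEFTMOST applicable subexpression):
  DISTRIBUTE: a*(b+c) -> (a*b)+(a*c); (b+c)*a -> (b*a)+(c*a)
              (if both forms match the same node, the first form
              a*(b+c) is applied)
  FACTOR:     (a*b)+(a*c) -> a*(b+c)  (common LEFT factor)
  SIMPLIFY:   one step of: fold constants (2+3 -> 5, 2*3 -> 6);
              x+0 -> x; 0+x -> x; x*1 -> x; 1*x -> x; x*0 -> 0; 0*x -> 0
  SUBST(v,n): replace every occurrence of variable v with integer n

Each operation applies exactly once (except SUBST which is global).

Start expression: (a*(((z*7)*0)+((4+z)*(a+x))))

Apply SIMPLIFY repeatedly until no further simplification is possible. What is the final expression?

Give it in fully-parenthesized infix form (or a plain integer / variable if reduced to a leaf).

Answer: (a*((4+z)*(a+x)))

Derivation:
Start: (a*(((z*7)*0)+((4+z)*(a+x))))
Step 1: at RL: ((z*7)*0) -> 0; overall: (a*(((z*7)*0)+((4+z)*(a+x)))) -> (a*(0+((4+z)*(a+x))))
Step 2: at R: (0+((4+z)*(a+x))) -> ((4+z)*(a+x)); overall: (a*(0+((4+z)*(a+x)))) -> (a*((4+z)*(a+x)))
Fixed point: (a*((4+z)*(a+x)))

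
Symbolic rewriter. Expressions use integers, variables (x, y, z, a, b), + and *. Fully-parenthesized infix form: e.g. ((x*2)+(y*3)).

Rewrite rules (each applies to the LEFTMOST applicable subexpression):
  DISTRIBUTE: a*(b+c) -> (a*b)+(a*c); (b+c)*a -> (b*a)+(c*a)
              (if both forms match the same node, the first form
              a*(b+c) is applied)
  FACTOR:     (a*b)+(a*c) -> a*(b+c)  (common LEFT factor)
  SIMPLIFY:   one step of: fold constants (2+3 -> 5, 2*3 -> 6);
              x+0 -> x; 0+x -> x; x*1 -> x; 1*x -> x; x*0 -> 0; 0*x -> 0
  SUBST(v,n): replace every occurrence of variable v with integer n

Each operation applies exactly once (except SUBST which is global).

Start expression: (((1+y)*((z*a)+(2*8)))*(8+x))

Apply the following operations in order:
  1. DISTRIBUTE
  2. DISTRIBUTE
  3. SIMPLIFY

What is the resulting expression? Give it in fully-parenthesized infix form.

Start: (((1+y)*((z*a)+(2*8)))*(8+x))
Apply DISTRIBUTE at root (target: (((1+y)*((z*a)+(2*8)))*(8+x))): (((1+y)*((z*a)+(2*8)))*(8+x)) -> ((((1+y)*((z*a)+(2*8)))*8)+(((1+y)*((z*a)+(2*8)))*x))
Apply DISTRIBUTE at LL (target: ((1+y)*((z*a)+(2*8)))): ((((1+y)*((z*a)+(2*8)))*8)+(((1+y)*((z*a)+(2*8)))*x)) -> (((((1+y)*(z*a))+((1+y)*(2*8)))*8)+(((1+y)*((z*a)+(2*8)))*x))
Apply SIMPLIFY at LLRR (target: (2*8)): (((((1+y)*(z*a))+((1+y)*(2*8)))*8)+(((1+y)*((z*a)+(2*8)))*x)) -> (((((1+y)*(z*a))+((1+y)*16))*8)+(((1+y)*((z*a)+(2*8)))*x))

Answer: (((((1+y)*(z*a))+((1+y)*16))*8)+(((1+y)*((z*a)+(2*8)))*x))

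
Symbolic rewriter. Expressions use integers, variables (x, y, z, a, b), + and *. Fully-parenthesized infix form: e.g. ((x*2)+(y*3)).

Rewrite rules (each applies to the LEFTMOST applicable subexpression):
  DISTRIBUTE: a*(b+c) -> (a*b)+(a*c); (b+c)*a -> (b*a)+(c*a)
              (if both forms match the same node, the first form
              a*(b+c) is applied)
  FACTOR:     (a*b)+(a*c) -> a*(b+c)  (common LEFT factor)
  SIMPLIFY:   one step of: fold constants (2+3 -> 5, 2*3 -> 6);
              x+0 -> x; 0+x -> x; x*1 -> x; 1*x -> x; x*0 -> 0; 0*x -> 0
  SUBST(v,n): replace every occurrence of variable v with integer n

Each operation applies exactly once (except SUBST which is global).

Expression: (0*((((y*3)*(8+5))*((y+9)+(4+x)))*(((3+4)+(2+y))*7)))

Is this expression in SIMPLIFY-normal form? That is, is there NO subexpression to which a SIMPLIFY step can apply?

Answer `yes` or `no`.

Answer: no

Derivation:
Expression: (0*((((y*3)*(8+5))*((y+9)+(4+x)))*(((3+4)+(2+y))*7)))
Scanning for simplifiable subexpressions (pre-order)...
  at root: (0*((((y*3)*(8+5))*((y+9)+(4+x)))*(((3+4)+(2+y))*7))) (SIMPLIFIABLE)
  at R: ((((y*3)*(8+5))*((y+9)+(4+x)))*(((3+4)+(2+y))*7)) (not simplifiable)
  at RL: (((y*3)*(8+5))*((y+9)+(4+x))) (not simplifiable)
  at RLL: ((y*3)*(8+5)) (not simplifiable)
  at RLLL: (y*3) (not simplifiable)
  at RLLR: (8+5) (SIMPLIFIABLE)
  at RLR: ((y+9)+(4+x)) (not simplifiable)
  at RLRL: (y+9) (not simplifiable)
  at RLRR: (4+x) (not simplifiable)
  at RR: (((3+4)+(2+y))*7) (not simplifiable)
  at RRL: ((3+4)+(2+y)) (not simplifiable)
  at RRLL: (3+4) (SIMPLIFIABLE)
  at RRLR: (2+y) (not simplifiable)
Found simplifiable subexpr at path root: (0*((((y*3)*(8+5))*((y+9)+(4+x)))*(((3+4)+(2+y))*7)))
One SIMPLIFY step would give: 0
-> NOT in normal form.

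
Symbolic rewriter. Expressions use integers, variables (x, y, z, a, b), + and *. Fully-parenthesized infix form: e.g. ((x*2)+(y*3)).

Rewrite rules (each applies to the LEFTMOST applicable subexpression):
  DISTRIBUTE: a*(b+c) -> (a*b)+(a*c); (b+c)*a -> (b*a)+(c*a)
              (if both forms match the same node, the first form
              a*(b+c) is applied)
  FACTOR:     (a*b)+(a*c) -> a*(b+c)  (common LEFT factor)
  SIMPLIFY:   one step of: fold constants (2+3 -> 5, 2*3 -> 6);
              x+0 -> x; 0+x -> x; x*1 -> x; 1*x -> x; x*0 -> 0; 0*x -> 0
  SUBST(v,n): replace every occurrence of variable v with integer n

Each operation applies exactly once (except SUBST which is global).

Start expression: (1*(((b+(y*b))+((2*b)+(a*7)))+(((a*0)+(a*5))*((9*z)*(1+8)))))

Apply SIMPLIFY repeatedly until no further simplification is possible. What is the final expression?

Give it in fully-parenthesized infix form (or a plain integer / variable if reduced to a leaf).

Start: (1*(((b+(y*b))+((2*b)+(a*7)))+(((a*0)+(a*5))*((9*z)*(1+8)))))
Step 1: at root: (1*(((b+(y*b))+((2*b)+(a*7)))+(((a*0)+(a*5))*((9*z)*(1+8))))) -> (((b+(y*b))+((2*b)+(a*7)))+(((a*0)+(a*5))*((9*z)*(1+8)))); overall: (1*(((b+(y*b))+((2*b)+(a*7)))+(((a*0)+(a*5))*((9*z)*(1+8))))) -> (((b+(y*b))+((2*b)+(a*7)))+(((a*0)+(a*5))*((9*z)*(1+8))))
Step 2: at RLL: (a*0) -> 0; overall: (((b+(y*b))+((2*b)+(a*7)))+(((a*0)+(a*5))*((9*z)*(1+8)))) -> (((b+(y*b))+((2*b)+(a*7)))+((0+(a*5))*((9*z)*(1+8))))
Step 3: at RL: (0+(a*5)) -> (a*5); overall: (((b+(y*b))+((2*b)+(a*7)))+((0+(a*5))*((9*z)*(1+8)))) -> (((b+(y*b))+((2*b)+(a*7)))+((a*5)*((9*z)*(1+8))))
Step 4: at RRR: (1+8) -> 9; overall: (((b+(y*b))+((2*b)+(a*7)))+((a*5)*((9*z)*(1+8)))) -> (((b+(y*b))+((2*b)+(a*7)))+((a*5)*((9*z)*9)))
Fixed point: (((b+(y*b))+((2*b)+(a*7)))+((a*5)*((9*z)*9)))

Answer: (((b+(y*b))+((2*b)+(a*7)))+((a*5)*((9*z)*9)))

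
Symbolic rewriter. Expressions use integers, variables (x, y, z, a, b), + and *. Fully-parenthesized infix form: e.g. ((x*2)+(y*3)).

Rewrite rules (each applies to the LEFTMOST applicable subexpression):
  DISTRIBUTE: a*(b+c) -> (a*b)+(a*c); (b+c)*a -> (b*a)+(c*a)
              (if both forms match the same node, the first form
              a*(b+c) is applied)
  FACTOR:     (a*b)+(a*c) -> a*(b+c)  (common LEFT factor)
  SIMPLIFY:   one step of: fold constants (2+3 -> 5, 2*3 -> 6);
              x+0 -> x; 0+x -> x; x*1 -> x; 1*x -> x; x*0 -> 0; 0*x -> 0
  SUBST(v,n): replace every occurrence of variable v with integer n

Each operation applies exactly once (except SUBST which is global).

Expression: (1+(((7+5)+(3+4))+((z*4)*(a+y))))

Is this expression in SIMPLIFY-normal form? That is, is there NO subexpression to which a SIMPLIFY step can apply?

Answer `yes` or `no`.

Expression: (1+(((7+5)+(3+4))+((z*4)*(a+y))))
Scanning for simplifiable subexpressions (pre-order)...
  at root: (1+(((7+5)+(3+4))+((z*4)*(a+y)))) (not simplifiable)
  at R: (((7+5)+(3+4))+((z*4)*(a+y))) (not simplifiable)
  at RL: ((7+5)+(3+4)) (not simplifiable)
  at RLL: (7+5) (SIMPLIFIABLE)
  at RLR: (3+4) (SIMPLIFIABLE)
  at RR: ((z*4)*(a+y)) (not simplifiable)
  at RRL: (z*4) (not simplifiable)
  at RRR: (a+y) (not simplifiable)
Found simplifiable subexpr at path RLL: (7+5)
One SIMPLIFY step would give: (1+((12+(3+4))+((z*4)*(a+y))))
-> NOT in normal form.

Answer: no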